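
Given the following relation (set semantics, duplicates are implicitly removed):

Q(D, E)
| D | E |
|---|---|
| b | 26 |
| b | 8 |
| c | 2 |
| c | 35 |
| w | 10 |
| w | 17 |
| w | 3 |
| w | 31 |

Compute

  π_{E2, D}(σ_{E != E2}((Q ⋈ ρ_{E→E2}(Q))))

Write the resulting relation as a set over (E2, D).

{(10, w), (17, w), (2, c), (26, b), (3, w), (31, w), (35, c), (8, b)}

ρ[E→E2]: schema becomes (D, E2); tuples unchanged.
Natural join on D: {(b, 26, 26), (b, 26, 8), (b, 8, 26), (b, 8, 8), (c, 2, 2), (c, 2, 35), (c, 35, 2), (c, 35, 35), (w, 10, 10), (w, 10, 17), (w, 10, 3), (w, 10, 31), (w, 17, 10), (w, 17, 17), (w, 17, 3), (w, 17, 31), (w, 3, 10), (w, 3, 17), (w, 3, 3), (w, 3, 31), (w, 31, 10), (w, 31, 17), (w, 31, 3), (w, 31, 31)}
Filtering on E != E2 leaves {(b, 26, 8), (b, 8, 26), (c, 2, 35), (c, 35, 2), (w, 10, 17), (w, 10, 3), (w, 10, 31), (w, 17, 10), (w, 17, 3), (w, 17, 31), (w, 3, 10), (w, 3, 17), (w, 3, 31), (w, 31, 10), (w, 31, 17), (w, 31, 3)}.
Keep only column(s) E2, D (8 duplicate(s) eliminated): {(10, w), (17, w), (2, c), (26, b), (3, w), (31, w), (35, c), (8, b)}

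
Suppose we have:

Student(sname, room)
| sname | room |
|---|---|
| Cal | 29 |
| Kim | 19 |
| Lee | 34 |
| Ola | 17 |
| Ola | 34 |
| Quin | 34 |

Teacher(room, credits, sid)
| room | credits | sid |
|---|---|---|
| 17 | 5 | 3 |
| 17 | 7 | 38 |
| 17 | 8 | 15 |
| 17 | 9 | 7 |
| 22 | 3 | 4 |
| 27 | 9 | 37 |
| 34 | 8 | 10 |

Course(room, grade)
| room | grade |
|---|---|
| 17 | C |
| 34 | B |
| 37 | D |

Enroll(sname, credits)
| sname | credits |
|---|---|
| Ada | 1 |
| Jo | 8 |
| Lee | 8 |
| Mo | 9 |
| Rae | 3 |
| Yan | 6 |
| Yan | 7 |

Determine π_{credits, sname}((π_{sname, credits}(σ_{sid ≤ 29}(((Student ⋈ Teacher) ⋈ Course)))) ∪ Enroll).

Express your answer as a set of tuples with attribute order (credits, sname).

{(1, Ada), (3, Rae), (5, Ola), (6, Yan), (7, Yan), (8, Jo), (8, Lee), (8, Ola), (8, Quin), (9, Mo), (9, Ola)}

Natural join on room: {(Lee, 34, 8, 10), (Ola, 17, 5, 3), (Ola, 17, 7, 38), (Ola, 17, 8, 15), (Ola, 17, 9, 7), (Ola, 34, 8, 10), (Quin, 34, 8, 10)}
Natural join on room: {(Lee, 34, 8, 10, B), (Ola, 17, 5, 3, C), (Ola, 17, 7, 38, C), (Ola, 17, 8, 15, C), (Ola, 17, 9, 7, C), (Ola, 34, 8, 10, B), (Quin, 34, 8, 10, B)}
Filtering on sid ≤ 29 leaves {(Lee, 34, 8, 10, B), (Ola, 17, 5, 3, C), (Ola, 17, 8, 15, C), (Ola, 17, 9, 7, C), (Ola, 34, 8, 10, B), (Quin, 34, 8, 10, B)}.
π_{sname, credits} gives {(Lee, 8), (Ola, 5), (Ola, 8), (Ola, 9), (Quin, 8)} (1 duplicate(s) eliminated).
Taking the union: {(Ada, 1), (Jo, 8), (Lee, 8), (Mo, 9), (Ola, 5), (Ola, 8), (Ola, 9), (Quin, 8), (Rae, 3), (Yan, 6), (Yan, 7)}
π_{credits, sname} gives {(1, Ada), (3, Rae), (5, Ola), (6, Yan), (7, Yan), (8, Jo), (8, Lee), (8, Ola), (8, Quin), (9, Mo), (9, Ola)}.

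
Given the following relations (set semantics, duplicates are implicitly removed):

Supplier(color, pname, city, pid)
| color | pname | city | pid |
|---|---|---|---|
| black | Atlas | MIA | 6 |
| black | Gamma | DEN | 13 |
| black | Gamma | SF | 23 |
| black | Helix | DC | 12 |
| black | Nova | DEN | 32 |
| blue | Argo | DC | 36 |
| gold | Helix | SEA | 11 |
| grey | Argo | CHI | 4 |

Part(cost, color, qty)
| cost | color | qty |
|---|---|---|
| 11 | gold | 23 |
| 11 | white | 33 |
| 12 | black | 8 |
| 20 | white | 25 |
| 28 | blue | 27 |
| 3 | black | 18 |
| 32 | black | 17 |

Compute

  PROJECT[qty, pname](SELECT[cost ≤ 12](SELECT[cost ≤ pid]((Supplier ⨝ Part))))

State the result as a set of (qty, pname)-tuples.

{(18, Atlas), (18, Gamma), (18, Helix), (18, Nova), (23, Helix), (8, Gamma), (8, Helix), (8, Nova)}

Joining Supplier and Part on color yields {(black, Atlas, MIA, 6, 12, 8), (black, Atlas, MIA, 6, 3, 18), (black, Atlas, MIA, 6, 32, 17), (black, Gamma, DEN, 13, 12, 8), (black, Gamma, DEN, 13, 3, 18), (black, Gamma, DEN, 13, 32, 17), (black, Gamma, SF, 23, 12, 8), (black, Gamma, SF, 23, 3, 18), (black, Gamma, SF, 23, 32, 17), (black, Helix, DC, 12, 12, 8), (black, Helix, DC, 12, 3, 18), (black, Helix, DC, 12, 32, 17), (black, Nova, DEN, 32, 12, 8), (black, Nova, DEN, 32, 3, 18), (black, Nova, DEN, 32, 32, 17), (blue, Argo, DC, 36, 28, 27), (gold, Helix, SEA, 11, 11, 23)}.
Filtering on cost ≤ pid leaves {(black, Atlas, MIA, 6, 3, 18), (black, Gamma, DEN, 13, 12, 8), (black, Gamma, DEN, 13, 3, 18), (black, Gamma, SF, 23, 12, 8), (black, Gamma, SF, 23, 3, 18), (black, Helix, DC, 12, 12, 8), (black, Helix, DC, 12, 3, 18), (black, Nova, DEN, 32, 12, 8), (black, Nova, DEN, 32, 3, 18), (black, Nova, DEN, 32, 32, 17), (blue, Argo, DC, 36, 28, 27), (gold, Helix, SEA, 11, 11, 23)}.
Filtering on cost ≤ 12 leaves {(black, Atlas, MIA, 6, 3, 18), (black, Gamma, DEN, 13, 12, 8), (black, Gamma, DEN, 13, 3, 18), (black, Gamma, SF, 23, 12, 8), (black, Gamma, SF, 23, 3, 18), (black, Helix, DC, 12, 12, 8), (black, Helix, DC, 12, 3, 18), (black, Nova, DEN, 32, 12, 8), (black, Nova, DEN, 32, 3, 18), (gold, Helix, SEA, 11, 11, 23)}.
π[qty, pname]: project onto (qty, pname) (2 duplicate(s) eliminated) → {(18, Atlas), (18, Gamma), (18, Helix), (18, Nova), (23, Helix), (8, Gamma), (8, Helix), (8, Nova)}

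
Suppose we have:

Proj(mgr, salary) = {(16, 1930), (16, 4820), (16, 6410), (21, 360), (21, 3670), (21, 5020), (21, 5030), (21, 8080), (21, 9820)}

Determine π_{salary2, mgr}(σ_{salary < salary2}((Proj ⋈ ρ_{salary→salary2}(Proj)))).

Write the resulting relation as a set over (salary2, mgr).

{(3670, 21), (4820, 16), (5020, 21), (5030, 21), (6410, 16), (8080, 21), (9820, 21)}

ρ[salary→salary2]: schema becomes (mgr, salary2); tuples unchanged.
Natural join on mgr: {(16, 1930, 1930), (16, 1930, 4820), (16, 1930, 6410), (16, 4820, 1930), (16, 4820, 4820), (16, 4820, 6410), (16, 6410, 1930), (16, 6410, 4820), (16, 6410, 6410), (21, 360, 360), (21, 360, 3670), (21, 360, 5020), (21, 360, 5030), (21, 360, 8080), (21, 360, 9820), (21, 3670, 360), (21, 3670, 3670), (21, 3670, 5020), (21, 3670, 5030), (21, 3670, 8080), (21, 3670, 9820), (21, 5020, 360), (21, 5020, 3670), (21, 5020, 5020), (21, 5020, 5030), (21, 5020, 8080), (21, 5020, 9820), (21, 5030, 360), (21, 5030, 3670), (21, 5030, 5020), (21, 5030, 5030), (21, 5030, 8080), (21, 5030, 9820), (21, 8080, 360), (21, 8080, 3670), (21, 8080, 5020), (21, 8080, 5030), (21, 8080, 8080), (21, 8080, 9820), (21, 9820, 360), (21, 9820, 3670), (21, 9820, 5020), (21, 9820, 5030), (21, 9820, 8080), (21, 9820, 9820)}
Apply σ_{salary < salary2}; surviving tuples: {(16, 1930, 4820), (16, 1930, 6410), (16, 4820, 6410), (21, 360, 3670), (21, 360, 5020), (21, 360, 5030), (21, 360, 8080), (21, 360, 9820), (21, 3670, 5020), (21, 3670, 5030), (21, 3670, 8080), (21, 3670, 9820), (21, 5020, 5030), (21, 5020, 8080), (21, 5020, 9820), (21, 5030, 8080), (21, 5030, 9820), (21, 8080, 9820)}
π_{salary2, mgr} gives {(3670, 21), (4820, 16), (5020, 21), (5030, 21), (6410, 16), (8080, 21), (9820, 21)} (11 duplicate(s) eliminated).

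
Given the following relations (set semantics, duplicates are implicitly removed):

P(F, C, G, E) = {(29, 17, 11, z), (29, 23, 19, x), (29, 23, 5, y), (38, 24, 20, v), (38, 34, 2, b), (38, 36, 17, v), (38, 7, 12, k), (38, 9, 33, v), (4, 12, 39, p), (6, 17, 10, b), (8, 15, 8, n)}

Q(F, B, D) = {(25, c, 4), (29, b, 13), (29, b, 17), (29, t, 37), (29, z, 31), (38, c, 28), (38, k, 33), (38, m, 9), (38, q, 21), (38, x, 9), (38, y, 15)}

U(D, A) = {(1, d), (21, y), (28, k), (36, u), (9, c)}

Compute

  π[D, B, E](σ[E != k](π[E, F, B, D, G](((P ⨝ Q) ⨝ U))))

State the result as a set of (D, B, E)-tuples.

Joining P and Q on F yields {(29, 17, 11, z, b, 13), (29, 17, 11, z, b, 17), (29, 17, 11, z, t, 37), (29, 17, 11, z, z, 31), (29, 23, 19, x, b, 13), (29, 23, 19, x, b, 17), (29, 23, 19, x, t, 37), (29, 23, 19, x, z, 31), (29, 23, 5, y, b, 13), (29, 23, 5, y, b, 17), (29, 23, 5, y, t, 37), (29, 23, 5, y, z, 31), (38, 24, 20, v, c, 28), (38, 24, 20, v, k, 33), (38, 24, 20, v, m, 9), (38, 24, 20, v, q, 21), (38, 24, 20, v, x, 9), (38, 24, 20, v, y, 15), (38, 34, 2, b, c, 28), (38, 34, 2, b, k, 33), (38, 34, 2, b, m, 9), (38, 34, 2, b, q, 21), (38, 34, 2, b, x, 9), (38, 34, 2, b, y, 15), (38, 36, 17, v, c, 28), (38, 36, 17, v, k, 33), (38, 36, 17, v, m, 9), (38, 36, 17, v, q, 21), (38, 36, 17, v, x, 9), (38, 36, 17, v, y, 15), (38, 7, 12, k, c, 28), (38, 7, 12, k, k, 33), (38, 7, 12, k, m, 9), (38, 7, 12, k, q, 21), (38, 7, 12, k, x, 9), (38, 7, 12, k, y, 15), (38, 9, 33, v, c, 28), (38, 9, 33, v, k, 33), (38, 9, 33, v, m, 9), (38, 9, 33, v, q, 21), (38, 9, 33, v, x, 9), (38, 9, 33, v, y, 15)}.
Joining (P ⨝ Q) and U on D yields {(38, 24, 20, v, c, 28, k), (38, 24, 20, v, m, 9, c), (38, 24, 20, v, q, 21, y), (38, 24, 20, v, x, 9, c), (38, 34, 2, b, c, 28, k), (38, 34, 2, b, m, 9, c), (38, 34, 2, b, q, 21, y), (38, 34, 2, b, x, 9, c), (38, 36, 17, v, c, 28, k), (38, 36, 17, v, m, 9, c), (38, 36, 17, v, q, 21, y), (38, 36, 17, v, x, 9, c), (38, 7, 12, k, c, 28, k), (38, 7, 12, k, m, 9, c), (38, 7, 12, k, q, 21, y), (38, 7, 12, k, x, 9, c), (38, 9, 33, v, c, 28, k), (38, 9, 33, v, m, 9, c), (38, 9, 33, v, q, 21, y), (38, 9, 33, v, x, 9, c)}.
Projecting to E, F, B, D, G: {(b, 38, c, 28, 2), (b, 38, m, 9, 2), (b, 38, q, 21, 2), (b, 38, x, 9, 2), (k, 38, c, 28, 12), (k, 38, m, 9, 12), (k, 38, q, 21, 12), (k, 38, x, 9, 12), (v, 38, c, 28, 17), (v, 38, c, 28, 20), (v, 38, c, 28, 33), (v, 38, m, 9, 17), (v, 38, m, 9, 20), (v, 38, m, 9, 33), (v, 38, q, 21, 17), (v, 38, q, 21, 20), (v, 38, q, 21, 33), (v, 38, x, 9, 17), (v, 38, x, 9, 20), (v, 38, x, 9, 33)}
σ[E != k]: keep tuples satisfying E != k → {(b, 38, c, 28, 2), (b, 38, m, 9, 2), (b, 38, q, 21, 2), (b, 38, x, 9, 2), (v, 38, c, 28, 17), (v, 38, c, 28, 20), (v, 38, c, 28, 33), (v, 38, m, 9, 17), (v, 38, m, 9, 20), (v, 38, m, 9, 33), (v, 38, q, 21, 17), (v, 38, q, 21, 20), (v, 38, q, 21, 33), (v, 38, x, 9, 17), (v, 38, x, 9, 20), (v, 38, x, 9, 33)}
Projecting to D, B, E (8 duplicate(s) eliminated): {(21, q, b), (21, q, v), (28, c, b), (28, c, v), (9, m, b), (9, m, v), (9, x, b), (9, x, v)}

{(21, q, b), (21, q, v), (28, c, b), (28, c, v), (9, m, b), (9, m, v), (9, x, b), (9, x, v)}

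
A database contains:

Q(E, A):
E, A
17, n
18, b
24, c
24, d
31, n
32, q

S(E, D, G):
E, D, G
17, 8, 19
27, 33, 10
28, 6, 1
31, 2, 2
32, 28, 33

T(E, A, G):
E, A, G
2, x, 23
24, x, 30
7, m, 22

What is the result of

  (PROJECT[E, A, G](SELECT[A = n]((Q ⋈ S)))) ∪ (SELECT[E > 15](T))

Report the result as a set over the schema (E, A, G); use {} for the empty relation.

Joining Q and S on E yields {(17, n, 8, 19), (31, n, 2, 2), (32, q, 28, 33)}.
Selection A = n: {(17, n, 8, 19), (31, n, 2, 2)}
Projecting to E, A, G: {(17, n, 19), (31, n, 2)}
Selection E > 15: {(24, x, 30)}
Taking the union: {(17, n, 19), (24, x, 30), (31, n, 2)}

{(17, n, 19), (24, x, 30), (31, n, 2)}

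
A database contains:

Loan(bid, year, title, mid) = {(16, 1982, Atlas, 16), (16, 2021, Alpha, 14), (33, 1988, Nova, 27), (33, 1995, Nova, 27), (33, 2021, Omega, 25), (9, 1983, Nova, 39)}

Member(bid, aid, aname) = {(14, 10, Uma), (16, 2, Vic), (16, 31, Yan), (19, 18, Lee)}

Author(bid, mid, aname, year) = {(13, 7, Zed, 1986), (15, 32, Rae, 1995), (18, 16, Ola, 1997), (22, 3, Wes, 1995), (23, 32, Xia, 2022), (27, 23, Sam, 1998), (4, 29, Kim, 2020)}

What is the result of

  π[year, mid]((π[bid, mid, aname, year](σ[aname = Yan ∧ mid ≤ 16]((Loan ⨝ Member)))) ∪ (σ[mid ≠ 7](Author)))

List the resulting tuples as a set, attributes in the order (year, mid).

{(1982, 16), (1995, 3), (1995, 32), (1997, 16), (1998, 23), (2020, 29), (2021, 14), (2022, 32)}

Loan ⋈ Member (natural join on bid): {(16, 1982, Atlas, 16, 2, Vic), (16, 1982, Atlas, 16, 31, Yan), (16, 2021, Alpha, 14, 2, Vic), (16, 2021, Alpha, 14, 31, Yan)}
σ[aname = Yan ∧ mid ≤ 16]: keep tuples satisfying aname = Yan ∧ mid ≤ 16 → {(16, 1982, Atlas, 16, 31, Yan), (16, 2021, Alpha, 14, 31, Yan)}
π_{bid, mid, aname, year} gives {(16, 14, Yan, 2021), (16, 16, Yan, 1982)}.
σ[mid ≠ 7]: keep tuples satisfying mid ≠ 7 → {(15, 32, Rae, 1995), (18, 16, Ola, 1997), (22, 3, Wes, 1995), (23, 32, Xia, 2022), (27, 23, Sam, 1998), (4, 29, Kim, 2020)}
Set union of the two operands is {(15, 32, Rae, 1995), (16, 14, Yan, 2021), (16, 16, Yan, 1982), (18, 16, Ola, 1997), (22, 3, Wes, 1995), (23, 32, Xia, 2022), (27, 23, Sam, 1998), (4, 29, Kim, 2020)}.
π_{year, mid} gives {(1982, 16), (1995, 3), (1995, 32), (1997, 16), (1998, 23), (2020, 29), (2021, 14), (2022, 32)}.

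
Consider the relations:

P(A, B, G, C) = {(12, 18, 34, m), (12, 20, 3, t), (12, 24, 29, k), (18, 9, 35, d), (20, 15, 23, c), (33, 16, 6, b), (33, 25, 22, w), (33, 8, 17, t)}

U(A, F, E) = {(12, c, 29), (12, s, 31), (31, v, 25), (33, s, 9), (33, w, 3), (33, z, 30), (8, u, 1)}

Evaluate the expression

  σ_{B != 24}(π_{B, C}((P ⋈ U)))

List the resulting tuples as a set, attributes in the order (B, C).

Joining P and U on A yields {(12, 18, 34, m, c, 29), (12, 18, 34, m, s, 31), (12, 20, 3, t, c, 29), (12, 20, 3, t, s, 31), (12, 24, 29, k, c, 29), (12, 24, 29, k, s, 31), (33, 16, 6, b, s, 9), (33, 16, 6, b, w, 3), (33, 16, 6, b, z, 30), (33, 25, 22, w, s, 9), (33, 25, 22, w, w, 3), (33, 25, 22, w, z, 30), (33, 8, 17, t, s, 9), (33, 8, 17, t, w, 3), (33, 8, 17, t, z, 30)}.
π_{B, C} gives {(16, b), (18, m), (20, t), (24, k), (25, w), (8, t)} (9 duplicate(s) eliminated).
σ[B != 24]: keep tuples satisfying B != 24 → {(16, b), (18, m), (20, t), (25, w), (8, t)}

{(16, b), (18, m), (20, t), (25, w), (8, t)}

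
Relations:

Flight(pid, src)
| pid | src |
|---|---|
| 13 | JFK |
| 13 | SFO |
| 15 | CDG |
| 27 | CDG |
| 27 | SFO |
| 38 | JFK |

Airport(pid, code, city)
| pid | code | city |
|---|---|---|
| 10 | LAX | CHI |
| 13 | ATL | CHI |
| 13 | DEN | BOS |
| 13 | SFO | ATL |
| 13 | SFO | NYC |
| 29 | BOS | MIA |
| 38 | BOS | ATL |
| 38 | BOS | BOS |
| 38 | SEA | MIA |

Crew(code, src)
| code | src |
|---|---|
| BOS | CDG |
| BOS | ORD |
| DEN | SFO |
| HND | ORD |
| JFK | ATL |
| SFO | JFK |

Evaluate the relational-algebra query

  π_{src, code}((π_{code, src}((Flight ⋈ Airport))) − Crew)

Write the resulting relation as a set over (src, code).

{(JFK, ATL), (JFK, BOS), (JFK, DEN), (JFK, SEA), (SFO, ATL), (SFO, SFO)}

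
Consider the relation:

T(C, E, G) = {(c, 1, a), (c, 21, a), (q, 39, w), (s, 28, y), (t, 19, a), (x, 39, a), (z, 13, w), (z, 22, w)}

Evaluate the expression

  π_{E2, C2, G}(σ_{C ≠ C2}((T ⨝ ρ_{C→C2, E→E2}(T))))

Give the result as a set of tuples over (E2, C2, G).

ρ[C→C2, E→E2]: schema becomes (C2, E2, G); tuples unchanged.
T ⋈ ρ_{C→C2, E→E2}(T) (natural join on G): {(c, 1, a, c, 1), (c, 1, a, c, 21), (c, 1, a, t, 19), (c, 1, a, x, 39), (c, 21, a, c, 1), (c, 21, a, c, 21), (c, 21, a, t, 19), (c, 21, a, x, 39), (q, 39, w, q, 39), (q, 39, w, z, 13), (q, 39, w, z, 22), (s, 28, y, s, 28), (t, 19, a, c, 1), (t, 19, a, c, 21), (t, 19, a, t, 19), (t, 19, a, x, 39), (x, 39, a, c, 1), (x, 39, a, c, 21), (x, 39, a, t, 19), (x, 39, a, x, 39), (z, 13, w, q, 39), (z, 13, w, z, 13), (z, 13, w, z, 22), (z, 22, w, q, 39), (z, 22, w, z, 13), (z, 22, w, z, 22)}
Apply σ_{C ≠ C2}; surviving tuples: {(c, 1, a, t, 19), (c, 1, a, x, 39), (c, 21, a, t, 19), (c, 21, a, x, 39), (q, 39, w, z, 13), (q, 39, w, z, 22), (t, 19, a, c, 1), (t, 19, a, c, 21), (t, 19, a, x, 39), (x, 39, a, c, 1), (x, 39, a, c, 21), (x, 39, a, t, 19), (z, 13, w, q, 39), (z, 22, w, q, 39)}
Keep only column(s) E2, C2, G (7 duplicate(s) eliminated): {(1, c, a), (13, z, w), (19, t, a), (21, c, a), (22, z, w), (39, q, w), (39, x, a)}

{(1, c, a), (13, z, w), (19, t, a), (21, c, a), (22, z, w), (39, q, w), (39, x, a)}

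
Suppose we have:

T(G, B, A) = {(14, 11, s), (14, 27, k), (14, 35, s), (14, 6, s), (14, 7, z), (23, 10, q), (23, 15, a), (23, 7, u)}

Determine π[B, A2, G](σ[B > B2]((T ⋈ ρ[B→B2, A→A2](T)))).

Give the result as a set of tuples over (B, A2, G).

ρ[B→B2, A→A2]: schema becomes (G, B2, A2); tuples unchanged.
Joining T and ρ[B→B2, A→A2](T) on G yields {(14, 11, s, 11, s), (14, 11, s, 27, k), (14, 11, s, 35, s), (14, 11, s, 6, s), (14, 11, s, 7, z), (14, 27, k, 11, s), (14, 27, k, 27, k), (14, 27, k, 35, s), (14, 27, k, 6, s), (14, 27, k, 7, z), (14, 35, s, 11, s), (14, 35, s, 27, k), (14, 35, s, 35, s), (14, 35, s, 6, s), (14, 35, s, 7, z), (14, 6, s, 11, s), (14, 6, s, 27, k), (14, 6, s, 35, s), (14, 6, s, 6, s), (14, 6, s, 7, z), (14, 7, z, 11, s), (14, 7, z, 27, k), (14, 7, z, 35, s), (14, 7, z, 6, s), (14, 7, z, 7, z), (23, 10, q, 10, q), (23, 10, q, 15, a), (23, 10, q, 7, u), (23, 15, a, 10, q), (23, 15, a, 15, a), (23, 15, a, 7, u), (23, 7, u, 10, q), (23, 7, u, 15, a), (23, 7, u, 7, u)}.
Filtering on B > B2 leaves {(14, 11, s, 6, s), (14, 11, s, 7, z), (14, 27, k, 11, s), (14, 27, k, 6, s), (14, 27, k, 7, z), (14, 35, s, 11, s), (14, 35, s, 27, k), (14, 35, s, 6, s), (14, 35, s, 7, z), (14, 7, z, 6, s), (23, 10, q, 7, u), (23, 15, a, 10, q), (23, 15, a, 7, u)}.
π_{B, A2, G} gives {(10, u, 23), (11, s, 14), (11, z, 14), (15, q, 23), (15, u, 23), (27, s, 14), (27, z, 14), (35, k, 14), (35, s, 14), (35, z, 14), (7, s, 14)} (2 duplicate(s) eliminated).

{(10, u, 23), (11, s, 14), (11, z, 14), (15, q, 23), (15, u, 23), (27, s, 14), (27, z, 14), (35, k, 14), (35, s, 14), (35, z, 14), (7, s, 14)}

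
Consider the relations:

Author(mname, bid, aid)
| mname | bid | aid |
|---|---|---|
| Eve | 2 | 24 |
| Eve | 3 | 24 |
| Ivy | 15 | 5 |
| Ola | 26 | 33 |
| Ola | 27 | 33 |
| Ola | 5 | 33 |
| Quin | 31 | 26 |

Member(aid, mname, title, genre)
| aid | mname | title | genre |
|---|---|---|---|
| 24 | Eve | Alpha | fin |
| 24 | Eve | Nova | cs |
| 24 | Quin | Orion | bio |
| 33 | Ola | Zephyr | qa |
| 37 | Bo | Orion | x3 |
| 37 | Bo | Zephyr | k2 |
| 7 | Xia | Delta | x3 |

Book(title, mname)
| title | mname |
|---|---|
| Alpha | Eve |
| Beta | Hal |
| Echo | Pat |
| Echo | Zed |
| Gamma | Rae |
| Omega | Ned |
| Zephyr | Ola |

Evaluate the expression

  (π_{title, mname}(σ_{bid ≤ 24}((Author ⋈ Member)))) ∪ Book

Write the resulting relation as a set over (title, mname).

Author ⋈ Member (natural join on mname, aid): {(Eve, 2, 24, Alpha, fin), (Eve, 2, 24, Nova, cs), (Eve, 3, 24, Alpha, fin), (Eve, 3, 24, Nova, cs), (Ola, 26, 33, Zephyr, qa), (Ola, 27, 33, Zephyr, qa), (Ola, 5, 33, Zephyr, qa)}
Apply σ_{bid ≤ 24}; surviving tuples: {(Eve, 2, 24, Alpha, fin), (Eve, 2, 24, Nova, cs), (Eve, 3, 24, Alpha, fin), (Eve, 3, 24, Nova, cs), (Ola, 5, 33, Zephyr, qa)}
Keep only column(s) title, mname (2 duplicate(s) eliminated): {(Alpha, Eve), (Nova, Eve), (Zephyr, Ola)}
Set union of the two operands is {(Alpha, Eve), (Beta, Hal), (Echo, Pat), (Echo, Zed), (Gamma, Rae), (Nova, Eve), (Omega, Ned), (Zephyr, Ola)}.

{(Alpha, Eve), (Beta, Hal), (Echo, Pat), (Echo, Zed), (Gamma, Rae), (Nova, Eve), (Omega, Ned), (Zephyr, Ola)}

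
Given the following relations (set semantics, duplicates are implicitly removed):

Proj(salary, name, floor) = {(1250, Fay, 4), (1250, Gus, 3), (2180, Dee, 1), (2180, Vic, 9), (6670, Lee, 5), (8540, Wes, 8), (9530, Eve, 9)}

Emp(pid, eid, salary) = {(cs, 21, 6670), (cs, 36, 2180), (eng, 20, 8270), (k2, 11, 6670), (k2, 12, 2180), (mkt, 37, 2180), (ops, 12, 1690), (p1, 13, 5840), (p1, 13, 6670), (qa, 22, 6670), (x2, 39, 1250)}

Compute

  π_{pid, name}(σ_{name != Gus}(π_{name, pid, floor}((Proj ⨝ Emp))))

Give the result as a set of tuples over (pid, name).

Joining Proj and Emp on salary yields {(1250, Fay, 4, x2, 39), (1250, Gus, 3, x2, 39), (2180, Dee, 1, cs, 36), (2180, Dee, 1, k2, 12), (2180, Dee, 1, mkt, 37), (2180, Vic, 9, cs, 36), (2180, Vic, 9, k2, 12), (2180, Vic, 9, mkt, 37), (6670, Lee, 5, cs, 21), (6670, Lee, 5, k2, 11), (6670, Lee, 5, p1, 13), (6670, Lee, 5, qa, 22)}.
Projecting to name, pid, floor: {(Dee, cs, 1), (Dee, k2, 1), (Dee, mkt, 1), (Fay, x2, 4), (Gus, x2, 3), (Lee, cs, 5), (Lee, k2, 5), (Lee, p1, 5), (Lee, qa, 5), (Vic, cs, 9), (Vic, k2, 9), (Vic, mkt, 9)}
Filtering on name != Gus leaves {(Dee, cs, 1), (Dee, k2, 1), (Dee, mkt, 1), (Fay, x2, 4), (Lee, cs, 5), (Lee, k2, 5), (Lee, p1, 5), (Lee, qa, 5), (Vic, cs, 9), (Vic, k2, 9), (Vic, mkt, 9)}.
Projecting to pid, name: {(cs, Dee), (cs, Lee), (cs, Vic), (k2, Dee), (k2, Lee), (k2, Vic), (mkt, Dee), (mkt, Vic), (p1, Lee), (qa, Lee), (x2, Fay)}

{(cs, Dee), (cs, Lee), (cs, Vic), (k2, Dee), (k2, Lee), (k2, Vic), (mkt, Dee), (mkt, Vic), (p1, Lee), (qa, Lee), (x2, Fay)}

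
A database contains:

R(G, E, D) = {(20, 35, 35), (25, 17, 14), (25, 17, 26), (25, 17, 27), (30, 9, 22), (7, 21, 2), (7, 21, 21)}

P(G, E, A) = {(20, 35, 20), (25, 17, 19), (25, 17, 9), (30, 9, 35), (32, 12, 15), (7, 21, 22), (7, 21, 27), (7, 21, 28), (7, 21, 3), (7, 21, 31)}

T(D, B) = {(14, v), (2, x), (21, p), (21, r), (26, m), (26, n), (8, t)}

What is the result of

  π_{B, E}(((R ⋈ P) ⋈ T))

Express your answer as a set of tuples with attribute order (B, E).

{(m, 17), (n, 17), (p, 21), (r, 21), (v, 17), (x, 21)}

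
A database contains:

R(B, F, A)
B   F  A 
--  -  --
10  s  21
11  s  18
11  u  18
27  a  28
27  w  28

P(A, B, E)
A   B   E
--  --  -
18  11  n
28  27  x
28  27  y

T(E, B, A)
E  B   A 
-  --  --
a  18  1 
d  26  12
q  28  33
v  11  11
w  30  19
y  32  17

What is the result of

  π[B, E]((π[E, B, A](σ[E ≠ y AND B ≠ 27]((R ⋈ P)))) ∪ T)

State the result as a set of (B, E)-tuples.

Joining R and P on B, A yields {(11, s, 18, n), (11, u, 18, n), (27, a, 28, x), (27, a, 28, y), (27, w, 28, x), (27, w, 28, y)}.
Filtering on E ≠ y AND B ≠ 27 leaves {(11, s, 18, n), (11, u, 18, n)}.
Projecting to E, B, A (1 duplicate(s) eliminated): {(n, 11, 18)}
Taking the union: {(a, 18, 1), (d, 26, 12), (n, 11, 18), (q, 28, 33), (v, 11, 11), (w, 30, 19), (y, 32, 17)}
Projecting to B, E: {(11, n), (11, v), (18, a), (26, d), (28, q), (30, w), (32, y)}

{(11, n), (11, v), (18, a), (26, d), (28, q), (30, w), (32, y)}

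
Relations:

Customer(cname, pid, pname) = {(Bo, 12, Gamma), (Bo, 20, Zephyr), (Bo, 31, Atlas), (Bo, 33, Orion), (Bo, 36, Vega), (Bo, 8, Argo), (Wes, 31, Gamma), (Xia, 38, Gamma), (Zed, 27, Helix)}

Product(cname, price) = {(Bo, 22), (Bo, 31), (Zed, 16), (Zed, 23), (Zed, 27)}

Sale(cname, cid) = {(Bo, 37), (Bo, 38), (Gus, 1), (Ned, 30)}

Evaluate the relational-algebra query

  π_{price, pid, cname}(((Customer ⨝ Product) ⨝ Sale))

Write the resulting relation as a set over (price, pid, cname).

{(22, 12, Bo), (22, 20, Bo), (22, 31, Bo), (22, 33, Bo), (22, 36, Bo), (22, 8, Bo), (31, 12, Bo), (31, 20, Bo), (31, 31, Bo), (31, 33, Bo), (31, 36, Bo), (31, 8, Bo)}

Joining Customer and Product on cname yields {(Bo, 12, Gamma, 22), (Bo, 12, Gamma, 31), (Bo, 20, Zephyr, 22), (Bo, 20, Zephyr, 31), (Bo, 31, Atlas, 22), (Bo, 31, Atlas, 31), (Bo, 33, Orion, 22), (Bo, 33, Orion, 31), (Bo, 36, Vega, 22), (Bo, 36, Vega, 31), (Bo, 8, Argo, 22), (Bo, 8, Argo, 31), (Zed, 27, Helix, 16), (Zed, 27, Helix, 23), (Zed, 27, Helix, 27)}.
Joining (Customer ⨝ Product) and Sale on cname yields {(Bo, 12, Gamma, 22, 37), (Bo, 12, Gamma, 22, 38), (Bo, 12, Gamma, 31, 37), (Bo, 12, Gamma, 31, 38), (Bo, 20, Zephyr, 22, 37), (Bo, 20, Zephyr, 22, 38), (Bo, 20, Zephyr, 31, 37), (Bo, 20, Zephyr, 31, 38), (Bo, 31, Atlas, 22, 37), (Bo, 31, Atlas, 22, 38), (Bo, 31, Atlas, 31, 37), (Bo, 31, Atlas, 31, 38), (Bo, 33, Orion, 22, 37), (Bo, 33, Orion, 22, 38), (Bo, 33, Orion, 31, 37), (Bo, 33, Orion, 31, 38), (Bo, 36, Vega, 22, 37), (Bo, 36, Vega, 22, 38), (Bo, 36, Vega, 31, 37), (Bo, 36, Vega, 31, 38), (Bo, 8, Argo, 22, 37), (Bo, 8, Argo, 22, 38), (Bo, 8, Argo, 31, 37), (Bo, 8, Argo, 31, 38)}.
Keep only column(s) price, pid, cname (12 duplicate(s) eliminated): {(22, 12, Bo), (22, 20, Bo), (22, 31, Bo), (22, 33, Bo), (22, 36, Bo), (22, 8, Bo), (31, 12, Bo), (31, 20, Bo), (31, 31, Bo), (31, 33, Bo), (31, 36, Bo), (31, 8, Bo)}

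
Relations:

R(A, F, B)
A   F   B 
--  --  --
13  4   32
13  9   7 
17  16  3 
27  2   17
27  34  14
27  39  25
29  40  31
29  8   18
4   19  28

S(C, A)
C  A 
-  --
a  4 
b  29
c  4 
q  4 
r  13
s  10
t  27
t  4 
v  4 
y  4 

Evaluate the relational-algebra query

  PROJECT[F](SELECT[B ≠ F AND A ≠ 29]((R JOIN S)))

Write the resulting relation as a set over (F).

{19, 2, 34, 39, 4, 9}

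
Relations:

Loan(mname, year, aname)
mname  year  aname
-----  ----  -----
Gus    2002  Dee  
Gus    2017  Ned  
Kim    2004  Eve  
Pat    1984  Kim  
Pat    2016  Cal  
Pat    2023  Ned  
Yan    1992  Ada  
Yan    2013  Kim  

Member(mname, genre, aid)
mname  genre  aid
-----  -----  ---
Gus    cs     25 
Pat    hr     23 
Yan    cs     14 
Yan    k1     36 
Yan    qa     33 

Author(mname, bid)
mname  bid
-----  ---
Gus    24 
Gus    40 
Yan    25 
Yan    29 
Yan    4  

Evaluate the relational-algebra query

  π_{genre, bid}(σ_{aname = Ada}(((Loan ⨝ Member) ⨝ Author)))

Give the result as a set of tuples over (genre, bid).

{(cs, 25), (cs, 29), (cs, 4), (k1, 25), (k1, 29), (k1, 4), (qa, 25), (qa, 29), (qa, 4)}

Natural join on mname: {(Gus, 2002, Dee, cs, 25), (Gus, 2017, Ned, cs, 25), (Pat, 1984, Kim, hr, 23), (Pat, 2016, Cal, hr, 23), (Pat, 2023, Ned, hr, 23), (Yan, 1992, Ada, cs, 14), (Yan, 1992, Ada, k1, 36), (Yan, 1992, Ada, qa, 33), (Yan, 2013, Kim, cs, 14), (Yan, 2013, Kim, k1, 36), (Yan, 2013, Kim, qa, 33)}
Natural join on mname: {(Gus, 2002, Dee, cs, 25, 24), (Gus, 2002, Dee, cs, 25, 40), (Gus, 2017, Ned, cs, 25, 24), (Gus, 2017, Ned, cs, 25, 40), (Yan, 1992, Ada, cs, 14, 25), (Yan, 1992, Ada, cs, 14, 29), (Yan, 1992, Ada, cs, 14, 4), (Yan, 1992, Ada, k1, 36, 25), (Yan, 1992, Ada, k1, 36, 29), (Yan, 1992, Ada, k1, 36, 4), (Yan, 1992, Ada, qa, 33, 25), (Yan, 1992, Ada, qa, 33, 29), (Yan, 1992, Ada, qa, 33, 4), (Yan, 2013, Kim, cs, 14, 25), (Yan, 2013, Kim, cs, 14, 29), (Yan, 2013, Kim, cs, 14, 4), (Yan, 2013, Kim, k1, 36, 25), (Yan, 2013, Kim, k1, 36, 29), (Yan, 2013, Kim, k1, 36, 4), (Yan, 2013, Kim, qa, 33, 25), (Yan, 2013, Kim, qa, 33, 29), (Yan, 2013, Kim, qa, 33, 4)}
Filtering on aname = Ada leaves {(Yan, 1992, Ada, cs, 14, 25), (Yan, 1992, Ada, cs, 14, 29), (Yan, 1992, Ada, cs, 14, 4), (Yan, 1992, Ada, k1, 36, 25), (Yan, 1992, Ada, k1, 36, 29), (Yan, 1992, Ada, k1, 36, 4), (Yan, 1992, Ada, qa, 33, 25), (Yan, 1992, Ada, qa, 33, 29), (Yan, 1992, Ada, qa, 33, 4)}.
Keep only column(s) genre, bid: {(cs, 25), (cs, 29), (cs, 4), (k1, 25), (k1, 29), (k1, 4), (qa, 25), (qa, 29), (qa, 4)}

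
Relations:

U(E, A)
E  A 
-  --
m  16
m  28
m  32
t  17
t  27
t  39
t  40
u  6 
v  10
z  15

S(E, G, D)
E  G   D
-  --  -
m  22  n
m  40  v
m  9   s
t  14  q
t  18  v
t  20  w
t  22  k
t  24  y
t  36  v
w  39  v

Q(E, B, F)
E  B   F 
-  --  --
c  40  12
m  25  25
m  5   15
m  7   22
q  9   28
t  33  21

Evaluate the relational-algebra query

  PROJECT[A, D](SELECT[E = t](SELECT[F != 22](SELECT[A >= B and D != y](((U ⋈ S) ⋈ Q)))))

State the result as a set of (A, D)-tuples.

{(39, k), (39, q), (39, v), (39, w), (40, k), (40, q), (40, v), (40, w)}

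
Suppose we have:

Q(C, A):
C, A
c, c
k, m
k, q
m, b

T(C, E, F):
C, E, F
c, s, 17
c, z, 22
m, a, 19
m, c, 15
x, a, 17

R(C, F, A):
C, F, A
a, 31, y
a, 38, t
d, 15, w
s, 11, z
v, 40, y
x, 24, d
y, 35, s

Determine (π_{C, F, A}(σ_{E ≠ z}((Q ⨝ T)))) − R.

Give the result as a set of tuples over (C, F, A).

Q ⋈ T (natural join on C): {(c, c, s, 17), (c, c, z, 22), (m, b, a, 19), (m, b, c, 15)}
σ[E ≠ z]: keep tuples satisfying E ≠ z → {(c, c, s, 17), (m, b, a, 19), (m, b, c, 15)}
Projecting to C, F, A: {(c, 17, c), (m, 15, b), (m, 19, b)}
Taking the difference: {(c, 17, c), (m, 15, b), (m, 19, b)}

{(c, 17, c), (m, 15, b), (m, 19, b)}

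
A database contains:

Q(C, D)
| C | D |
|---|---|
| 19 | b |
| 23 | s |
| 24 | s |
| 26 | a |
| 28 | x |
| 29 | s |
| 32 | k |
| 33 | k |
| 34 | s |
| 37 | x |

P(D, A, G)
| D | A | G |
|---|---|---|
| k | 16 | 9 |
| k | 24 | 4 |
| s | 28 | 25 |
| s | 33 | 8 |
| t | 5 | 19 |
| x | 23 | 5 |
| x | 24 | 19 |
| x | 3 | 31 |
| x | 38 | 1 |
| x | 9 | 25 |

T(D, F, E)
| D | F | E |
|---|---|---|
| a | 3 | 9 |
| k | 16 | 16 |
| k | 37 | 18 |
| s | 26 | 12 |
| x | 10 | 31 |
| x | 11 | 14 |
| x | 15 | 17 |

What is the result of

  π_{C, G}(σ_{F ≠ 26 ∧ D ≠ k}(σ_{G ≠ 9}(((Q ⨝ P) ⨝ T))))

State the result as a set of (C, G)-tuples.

{(28, 1), (28, 19), (28, 25), (28, 31), (28, 5), (37, 1), (37, 19), (37, 25), (37, 31), (37, 5)}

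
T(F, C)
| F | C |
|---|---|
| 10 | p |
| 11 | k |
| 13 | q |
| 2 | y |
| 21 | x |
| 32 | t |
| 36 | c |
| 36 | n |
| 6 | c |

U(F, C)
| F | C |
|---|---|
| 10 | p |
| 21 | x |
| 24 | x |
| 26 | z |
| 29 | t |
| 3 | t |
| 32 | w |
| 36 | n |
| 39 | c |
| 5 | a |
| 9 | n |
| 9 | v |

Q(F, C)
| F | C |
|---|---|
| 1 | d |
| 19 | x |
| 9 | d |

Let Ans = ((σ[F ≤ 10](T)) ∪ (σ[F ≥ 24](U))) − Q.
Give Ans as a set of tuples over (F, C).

Apply σ_{F ≤ 10}; surviving tuples: {(10, p), (2, y), (6, c)}
Apply σ_{F ≥ 24}; surviving tuples: {(24, x), (26, z), (29, t), (32, w), (36, n), (39, c)}
Union: {(10, p), (2, y), (6, c)} with {(24, x), (26, z), (29, t), (32, w), (36, n), (39, c)} → {(10, p), (2, y), (24, x), (26, z), (29, t), (32, w), (36, n), (39, c), (6, c)}
Difference: {(10, p), (2, y), (24, x), (26, z), (29, t), (32, w), (36, n), (39, c), (6, c)} with {(1, d), (19, x), (9, d)} → {(10, p), (2, y), (24, x), (26, z), (29, t), (32, w), (36, n), (39, c), (6, c)}

{(10, p), (2, y), (24, x), (26, z), (29, t), (32, w), (36, n), (39, c), (6, c)}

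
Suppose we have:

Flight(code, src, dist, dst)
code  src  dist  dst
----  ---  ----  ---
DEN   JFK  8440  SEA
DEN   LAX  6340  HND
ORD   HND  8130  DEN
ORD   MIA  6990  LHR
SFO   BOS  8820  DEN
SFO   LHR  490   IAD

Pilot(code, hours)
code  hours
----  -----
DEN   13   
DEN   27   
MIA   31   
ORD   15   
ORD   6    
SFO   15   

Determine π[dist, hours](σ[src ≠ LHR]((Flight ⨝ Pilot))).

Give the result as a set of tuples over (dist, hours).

Joining Flight and Pilot on code yields {(DEN, JFK, 8440, SEA, 13), (DEN, JFK, 8440, SEA, 27), (DEN, LAX, 6340, HND, 13), (DEN, LAX, 6340, HND, 27), (ORD, HND, 8130, DEN, 15), (ORD, HND, 8130, DEN, 6), (ORD, MIA, 6990, LHR, 15), (ORD, MIA, 6990, LHR, 6), (SFO, BOS, 8820, DEN, 15), (SFO, LHR, 490, IAD, 15)}.
Filtering on src ≠ LHR leaves {(DEN, JFK, 8440, SEA, 13), (DEN, JFK, 8440, SEA, 27), (DEN, LAX, 6340, HND, 13), (DEN, LAX, 6340, HND, 27), (ORD, HND, 8130, DEN, 15), (ORD, HND, 8130, DEN, 6), (ORD, MIA, 6990, LHR, 15), (ORD, MIA, 6990, LHR, 6), (SFO, BOS, 8820, DEN, 15)}.
Keep only column(s) dist, hours: {(6340, 13), (6340, 27), (6990, 15), (6990, 6), (8130, 15), (8130, 6), (8440, 13), (8440, 27), (8820, 15)}

{(6340, 13), (6340, 27), (6990, 15), (6990, 6), (8130, 15), (8130, 6), (8440, 13), (8440, 27), (8820, 15)}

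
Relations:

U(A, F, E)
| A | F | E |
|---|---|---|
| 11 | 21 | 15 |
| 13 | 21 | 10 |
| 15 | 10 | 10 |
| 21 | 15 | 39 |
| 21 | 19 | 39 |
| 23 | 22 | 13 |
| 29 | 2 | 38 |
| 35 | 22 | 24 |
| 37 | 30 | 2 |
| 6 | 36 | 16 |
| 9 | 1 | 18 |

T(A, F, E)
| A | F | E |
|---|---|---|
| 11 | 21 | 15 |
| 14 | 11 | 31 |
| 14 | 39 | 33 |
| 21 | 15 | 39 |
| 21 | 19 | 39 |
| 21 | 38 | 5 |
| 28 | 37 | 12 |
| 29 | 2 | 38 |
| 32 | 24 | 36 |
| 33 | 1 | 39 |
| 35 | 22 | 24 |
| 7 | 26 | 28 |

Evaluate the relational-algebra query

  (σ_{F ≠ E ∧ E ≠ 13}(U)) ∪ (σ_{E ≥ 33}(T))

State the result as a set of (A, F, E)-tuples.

{(11, 21, 15), (13, 21, 10), (14, 39, 33), (21, 15, 39), (21, 19, 39), (29, 2, 38), (32, 24, 36), (33, 1, 39), (35, 22, 24), (37, 30, 2), (6, 36, 16), (9, 1, 18)}

Filtering on F ≠ E ∧ E ≠ 13 leaves {(11, 21, 15), (13, 21, 10), (21, 15, 39), (21, 19, 39), (29, 2, 38), (35, 22, 24), (37, 30, 2), (6, 36, 16), (9, 1, 18)}.
Filtering on E ≥ 33 leaves {(14, 39, 33), (21, 15, 39), (21, 19, 39), (29, 2, 38), (32, 24, 36), (33, 1, 39)}.
Set union of the two operands is {(11, 21, 15), (13, 21, 10), (14, 39, 33), (21, 15, 39), (21, 19, 39), (29, 2, 38), (32, 24, 36), (33, 1, 39), (35, 22, 24), (37, 30, 2), (6, 36, 16), (9, 1, 18)}.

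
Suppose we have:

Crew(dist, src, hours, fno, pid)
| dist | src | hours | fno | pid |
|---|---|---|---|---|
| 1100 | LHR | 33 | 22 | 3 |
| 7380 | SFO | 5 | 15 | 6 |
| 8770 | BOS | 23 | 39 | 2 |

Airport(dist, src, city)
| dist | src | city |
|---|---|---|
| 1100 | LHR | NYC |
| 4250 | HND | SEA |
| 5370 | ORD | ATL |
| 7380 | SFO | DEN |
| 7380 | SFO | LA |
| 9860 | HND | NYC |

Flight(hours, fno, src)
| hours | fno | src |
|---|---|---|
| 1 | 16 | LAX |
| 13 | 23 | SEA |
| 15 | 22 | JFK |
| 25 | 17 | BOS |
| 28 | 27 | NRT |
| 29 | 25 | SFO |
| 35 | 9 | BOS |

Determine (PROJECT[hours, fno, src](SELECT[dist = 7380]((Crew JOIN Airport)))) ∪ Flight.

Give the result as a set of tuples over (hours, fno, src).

Joining Crew and Airport on dist, src yields {(1100, LHR, 33, 22, 3, NYC), (7380, SFO, 5, 15, 6, DEN), (7380, SFO, 5, 15, 6, LA)}.
σ[dist = 7380]: keep tuples satisfying dist = 7380 → {(7380, SFO, 5, 15, 6, DEN), (7380, SFO, 5, 15, 6, LA)}
π[hours, fno, src]: project onto (hours, fno, src) (1 duplicate(s) eliminated) → {(5, 15, SFO)}
Set union of the two operands is {(1, 16, LAX), (13, 23, SEA), (15, 22, JFK), (25, 17, BOS), (28, 27, NRT), (29, 25, SFO), (35, 9, BOS), (5, 15, SFO)}.

{(1, 16, LAX), (13, 23, SEA), (15, 22, JFK), (25, 17, BOS), (28, 27, NRT), (29, 25, SFO), (35, 9, BOS), (5, 15, SFO)}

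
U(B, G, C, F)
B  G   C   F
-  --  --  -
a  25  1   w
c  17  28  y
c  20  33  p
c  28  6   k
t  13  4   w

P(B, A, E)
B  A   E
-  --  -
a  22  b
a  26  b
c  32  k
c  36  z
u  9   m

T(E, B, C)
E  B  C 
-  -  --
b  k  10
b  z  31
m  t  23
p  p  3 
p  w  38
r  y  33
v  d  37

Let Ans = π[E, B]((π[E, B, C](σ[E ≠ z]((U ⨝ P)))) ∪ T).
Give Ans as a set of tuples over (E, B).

{(b, a), (b, k), (b, z), (k, c), (m, t), (p, p), (p, w), (r, y), (v, d)}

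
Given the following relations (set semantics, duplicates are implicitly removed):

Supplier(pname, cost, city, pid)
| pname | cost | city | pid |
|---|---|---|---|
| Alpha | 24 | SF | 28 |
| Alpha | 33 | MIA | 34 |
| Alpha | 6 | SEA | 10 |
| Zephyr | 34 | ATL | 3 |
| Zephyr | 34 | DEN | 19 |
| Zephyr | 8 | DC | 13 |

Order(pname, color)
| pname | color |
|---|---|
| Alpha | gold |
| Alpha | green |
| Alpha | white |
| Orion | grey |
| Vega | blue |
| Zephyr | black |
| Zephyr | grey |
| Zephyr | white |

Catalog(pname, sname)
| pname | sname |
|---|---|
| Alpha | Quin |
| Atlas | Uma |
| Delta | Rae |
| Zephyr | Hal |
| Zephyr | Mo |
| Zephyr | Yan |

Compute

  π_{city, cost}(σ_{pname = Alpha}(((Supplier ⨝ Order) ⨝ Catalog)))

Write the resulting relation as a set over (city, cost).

Joining Supplier and Order on pname yields {(Alpha, 24, SF, 28, gold), (Alpha, 24, SF, 28, green), (Alpha, 24, SF, 28, white), (Alpha, 33, MIA, 34, gold), (Alpha, 33, MIA, 34, green), (Alpha, 33, MIA, 34, white), (Alpha, 6, SEA, 10, gold), (Alpha, 6, SEA, 10, green), (Alpha, 6, SEA, 10, white), (Zephyr, 34, ATL, 3, black), (Zephyr, 34, ATL, 3, grey), (Zephyr, 34, ATL, 3, white), (Zephyr, 34, DEN, 19, black), (Zephyr, 34, DEN, 19, grey), (Zephyr, 34, DEN, 19, white), (Zephyr, 8, DC, 13, black), (Zephyr, 8, DC, 13, grey), (Zephyr, 8, DC, 13, white)}.
Joining (Supplier ⨝ Order) and Catalog on pname yields {(Alpha, 24, SF, 28, gold, Quin), (Alpha, 24, SF, 28, green, Quin), (Alpha, 24, SF, 28, white, Quin), (Alpha, 33, MIA, 34, gold, Quin), (Alpha, 33, MIA, 34, green, Quin), (Alpha, 33, MIA, 34, white, Quin), (Alpha, 6, SEA, 10, gold, Quin), (Alpha, 6, SEA, 10, green, Quin), (Alpha, 6, SEA, 10, white, Quin), (Zephyr, 34, ATL, 3, black, Hal), (Zephyr, 34, ATL, 3, black, Mo), (Zephyr, 34, ATL, 3, black, Yan), (Zephyr, 34, ATL, 3, grey, Hal), (Zephyr, 34, ATL, 3, grey, Mo), (Zephyr, 34, ATL, 3, grey, Yan), (Zephyr, 34, ATL, 3, white, Hal), (Zephyr, 34, ATL, 3, white, Mo), (Zephyr, 34, ATL, 3, white, Yan), (Zephyr, 34, DEN, 19, black, Hal), (Zephyr, 34, DEN, 19, black, Mo), (Zephyr, 34, DEN, 19, black, Yan), (Zephyr, 34, DEN, 19, grey, Hal), (Zephyr, 34, DEN, 19, grey, Mo), (Zephyr, 34, DEN, 19, grey, Yan), (Zephyr, 34, DEN, 19, white, Hal), (Zephyr, 34, DEN, 19, white, Mo), (Zephyr, 34, DEN, 19, white, Yan), (Zephyr, 8, DC, 13, black, Hal), (Zephyr, 8, DC, 13, black, Mo), (Zephyr, 8, DC, 13, black, Yan), (Zephyr, 8, DC, 13, grey, Hal), (Zephyr, 8, DC, 13, grey, Mo), (Zephyr, 8, DC, 13, grey, Yan), (Zephyr, 8, DC, 13, white, Hal), (Zephyr, 8, DC, 13, white, Mo), (Zephyr, 8, DC, 13, white, Yan)}.
Apply σ_{pname = Alpha}; surviving tuples: {(Alpha, 24, SF, 28, gold, Quin), (Alpha, 24, SF, 28, green, Quin), (Alpha, 24, SF, 28, white, Quin), (Alpha, 33, MIA, 34, gold, Quin), (Alpha, 33, MIA, 34, green, Quin), (Alpha, 33, MIA, 34, white, Quin), (Alpha, 6, SEA, 10, gold, Quin), (Alpha, 6, SEA, 10, green, Quin), (Alpha, 6, SEA, 10, white, Quin)}
π[city, cost]: project onto (city, cost) (6 duplicate(s) eliminated) → {(MIA, 33), (SEA, 6), (SF, 24)}

{(MIA, 33), (SEA, 6), (SF, 24)}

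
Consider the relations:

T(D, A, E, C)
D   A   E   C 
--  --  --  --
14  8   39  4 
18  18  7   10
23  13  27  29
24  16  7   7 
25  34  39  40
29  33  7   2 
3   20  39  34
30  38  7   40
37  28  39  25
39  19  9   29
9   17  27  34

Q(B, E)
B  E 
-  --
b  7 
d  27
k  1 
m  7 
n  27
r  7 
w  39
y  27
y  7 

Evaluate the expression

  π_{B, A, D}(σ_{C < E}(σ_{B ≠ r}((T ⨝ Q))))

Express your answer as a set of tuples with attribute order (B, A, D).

Natural join on E: {(14, 8, 39, 4, w), (18, 18, 7, 10, b), (18, 18, 7, 10, m), (18, 18, 7, 10, r), (18, 18, 7, 10, y), (23, 13, 27, 29, d), (23, 13, 27, 29, n), (23, 13, 27, 29, y), (24, 16, 7, 7, b), (24, 16, 7, 7, m), (24, 16, 7, 7, r), (24, 16, 7, 7, y), (25, 34, 39, 40, w), (29, 33, 7, 2, b), (29, 33, 7, 2, m), (29, 33, 7, 2, r), (29, 33, 7, 2, y), (3, 20, 39, 34, w), (30, 38, 7, 40, b), (30, 38, 7, 40, m), (30, 38, 7, 40, r), (30, 38, 7, 40, y), (37, 28, 39, 25, w), (9, 17, 27, 34, d), (9, 17, 27, 34, n), (9, 17, 27, 34, y)}
Filtering on B ≠ r leaves {(14, 8, 39, 4, w), (18, 18, 7, 10, b), (18, 18, 7, 10, m), (18, 18, 7, 10, y), (23, 13, 27, 29, d), (23, 13, 27, 29, n), (23, 13, 27, 29, y), (24, 16, 7, 7, b), (24, 16, 7, 7, m), (24, 16, 7, 7, y), (25, 34, 39, 40, w), (29, 33, 7, 2, b), (29, 33, 7, 2, m), (29, 33, 7, 2, y), (3, 20, 39, 34, w), (30, 38, 7, 40, b), (30, 38, 7, 40, m), (30, 38, 7, 40, y), (37, 28, 39, 25, w), (9, 17, 27, 34, d), (9, 17, 27, 34, n), (9, 17, 27, 34, y)}.
Filtering on C < E leaves {(14, 8, 39, 4, w), (29, 33, 7, 2, b), (29, 33, 7, 2, m), (29, 33, 7, 2, y), (3, 20, 39, 34, w), (37, 28, 39, 25, w)}.
Projecting to B, A, D: {(b, 33, 29), (m, 33, 29), (w, 20, 3), (w, 28, 37), (w, 8, 14), (y, 33, 29)}

{(b, 33, 29), (m, 33, 29), (w, 20, 3), (w, 28, 37), (w, 8, 14), (y, 33, 29)}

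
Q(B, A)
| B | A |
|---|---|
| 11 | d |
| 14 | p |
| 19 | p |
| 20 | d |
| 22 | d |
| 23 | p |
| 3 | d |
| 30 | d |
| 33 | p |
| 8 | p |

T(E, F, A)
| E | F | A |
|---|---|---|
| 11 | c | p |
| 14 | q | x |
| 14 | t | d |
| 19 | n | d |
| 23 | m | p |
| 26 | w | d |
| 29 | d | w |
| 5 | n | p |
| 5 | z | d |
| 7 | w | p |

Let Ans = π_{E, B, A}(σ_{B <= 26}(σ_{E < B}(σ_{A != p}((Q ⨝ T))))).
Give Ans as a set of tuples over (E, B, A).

Natural join on A: {(11, d, 14, t), (11, d, 19, n), (11, d, 26, w), (11, d, 5, z), (14, p, 11, c), (14, p, 23, m), (14, p, 5, n), (14, p, 7, w), (19, p, 11, c), (19, p, 23, m), (19, p, 5, n), (19, p, 7, w), (20, d, 14, t), (20, d, 19, n), (20, d, 26, w), (20, d, 5, z), (22, d, 14, t), (22, d, 19, n), (22, d, 26, w), (22, d, 5, z), (23, p, 11, c), (23, p, 23, m), (23, p, 5, n), (23, p, 7, w), (3, d, 14, t), (3, d, 19, n), (3, d, 26, w), (3, d, 5, z), (30, d, 14, t), (30, d, 19, n), (30, d, 26, w), (30, d, 5, z), (33, p, 11, c), (33, p, 23, m), (33, p, 5, n), (33, p, 7, w), (8, p, 11, c), (8, p, 23, m), (8, p, 5, n), (8, p, 7, w)}
Apply σ_{A != p}; surviving tuples: {(11, d, 14, t), (11, d, 19, n), (11, d, 26, w), (11, d, 5, z), (20, d, 14, t), (20, d, 19, n), (20, d, 26, w), (20, d, 5, z), (22, d, 14, t), (22, d, 19, n), (22, d, 26, w), (22, d, 5, z), (3, d, 14, t), (3, d, 19, n), (3, d, 26, w), (3, d, 5, z), (30, d, 14, t), (30, d, 19, n), (30, d, 26, w), (30, d, 5, z)}
Apply σ_{E < B}; surviving tuples: {(11, d, 5, z), (20, d, 14, t), (20, d, 19, n), (20, d, 5, z), (22, d, 14, t), (22, d, 19, n), (22, d, 5, z), (30, d, 14, t), (30, d, 19, n), (30, d, 26, w), (30, d, 5, z)}
Apply σ_{B <= 26}; surviving tuples: {(11, d, 5, z), (20, d, 14, t), (20, d, 19, n), (20, d, 5, z), (22, d, 14, t), (22, d, 19, n), (22, d, 5, z)}
π_{E, B, A} gives {(14, 20, d), (14, 22, d), (19, 20, d), (19, 22, d), (5, 11, d), (5, 20, d), (5, 22, d)}.

{(14, 20, d), (14, 22, d), (19, 20, d), (19, 22, d), (5, 11, d), (5, 20, d), (5, 22, d)}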